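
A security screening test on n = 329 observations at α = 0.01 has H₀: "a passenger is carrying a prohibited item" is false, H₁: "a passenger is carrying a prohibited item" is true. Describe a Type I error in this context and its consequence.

Type I error: rejecting H₀ when it is true — concluding that a passenger is carrying a prohibited item when in fact it is not. Consequence: detaining an innocent passenger — delay and inconvenience.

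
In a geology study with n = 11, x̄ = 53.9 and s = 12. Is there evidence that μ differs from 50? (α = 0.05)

t = (x̄ - μ₀)/(s/√n) = (53.9 - 50)/(12/√11) = 1.078. df = 10, critical t = ±2.228. Fail to reject H₀.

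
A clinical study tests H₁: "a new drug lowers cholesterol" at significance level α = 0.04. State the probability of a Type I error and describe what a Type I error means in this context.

P(Type I error) = α = 0.04. A Type I error is rejecting H₀ when H₀ is actually true (false positive) — here, concluding that a new drug lowers cholesterol when in fact this is not the case. Consequence: approving an ineffective drug — patients take a useless medication and may skip effective alternatives.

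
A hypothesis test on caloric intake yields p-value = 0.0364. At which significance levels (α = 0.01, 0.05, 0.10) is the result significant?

p = 0.0364. Significant at: α = 0.05, 0.1.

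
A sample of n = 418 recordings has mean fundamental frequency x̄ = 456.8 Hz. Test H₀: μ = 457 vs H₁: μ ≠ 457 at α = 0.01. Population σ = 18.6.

z = (x̄ - μ₀)/(σ/√n) = (456.8 - 457)/(18.6/√418) = -0.22. Critical value: ±2.576. Since |-0.22| ≤ 2.576, Fail to reject H₀.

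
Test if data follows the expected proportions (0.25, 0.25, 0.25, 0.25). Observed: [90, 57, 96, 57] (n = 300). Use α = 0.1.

Expected: [75.0, 75.0, 75.0, 75.0]. χ² = 17.52. df = 3, critical = 6.251. Reject H₀.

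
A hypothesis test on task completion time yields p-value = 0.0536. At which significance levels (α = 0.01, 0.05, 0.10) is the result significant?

p = 0.0536. Significant at: α = 0.1.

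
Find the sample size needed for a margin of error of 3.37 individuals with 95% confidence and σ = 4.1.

n = (z*σ/E)² = (1.96×4.1/3.37)² = 5.7 → n = 6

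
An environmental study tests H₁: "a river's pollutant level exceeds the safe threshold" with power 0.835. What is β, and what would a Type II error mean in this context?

β = 1 - power = 1 - 0.835 = 0.165. A Type II error is failing to reject H₀ when H₀ is false (false negative) — here, failing to conclude that a river's pollutant level exceeds the safe threshold when in fact it is true. Consequence: allowing unsafe pollution to continue.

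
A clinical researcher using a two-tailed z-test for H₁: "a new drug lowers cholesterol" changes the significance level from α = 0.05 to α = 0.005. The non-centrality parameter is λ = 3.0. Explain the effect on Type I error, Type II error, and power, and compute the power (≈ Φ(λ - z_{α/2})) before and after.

Decreasing α from 0.05 to 0.005:
• Type I error rate decreases (α is the Type I rate by definition).
• Critical value moves from z_{α/2} = 1.96 to 2.807, so power = Φ(λ - z_{α/2}) goes from Φ(3.0 - 1.96) = 0.851 to Φ(3.0 - 2.807) = 0.577.
• Type II error rate β = 1 - power therefore increases (0.149 → 0.423).
Appropriate when false positives are costly — here, approving an ineffective drug — patients take a useless medication and may skip effective alternatives.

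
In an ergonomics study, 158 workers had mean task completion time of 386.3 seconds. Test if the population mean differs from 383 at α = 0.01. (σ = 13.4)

z = (x̄ - μ₀)/(σ/√n) = (386.3 - 383)/(13.4/√158) = 3.096. Critical value: ±2.576. Since |3.096| > 2.576, Reject H₀.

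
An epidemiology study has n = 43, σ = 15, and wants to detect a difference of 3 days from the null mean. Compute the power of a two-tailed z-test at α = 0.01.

SE = σ/√n = 15/√43 = 2.287. Non-centrality λ = d/SE = 3/2.287 = 1.311. Power ≈ Φ(λ - z_{α/2}) = Φ(1.311 - 2.576) = Φ(-1.265) = 0.103.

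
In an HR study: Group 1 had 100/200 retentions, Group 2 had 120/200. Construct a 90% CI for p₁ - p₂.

p̂₁ = 0.5, p̂₂ = 0.6. Difference = -0.1. CI = (-0.181, -0.019)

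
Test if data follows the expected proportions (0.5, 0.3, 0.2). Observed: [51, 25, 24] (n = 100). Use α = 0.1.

Expected: [50.0, 30.0, 20.0]. χ² = 1.653. df = 2, critical = 4.605. Fail to reject H₀.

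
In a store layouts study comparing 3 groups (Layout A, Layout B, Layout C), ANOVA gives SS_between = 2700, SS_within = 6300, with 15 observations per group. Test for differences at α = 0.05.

df_between = 2, df_within = 42. F = MS_between/MS_within = 1350.0/150.0 = 9.0. F_crit ≈ 3.22. Reject H₀. At least one mean differs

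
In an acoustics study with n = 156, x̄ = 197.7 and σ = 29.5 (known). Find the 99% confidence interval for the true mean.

CI = x̄ ± z*(σ/√n) = 197.7 ± 2.576(29.5/√156) = 197.7 ± 6.08 = (191.62, 203.78)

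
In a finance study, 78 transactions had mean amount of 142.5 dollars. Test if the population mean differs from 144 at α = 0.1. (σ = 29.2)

z = (x̄ - μ₀)/(σ/√n) = (142.5 - 144)/(29.2/√78) = -0.454. Critical value: ±1.645. Since |-0.454| ≤ 1.645, Fail to reject H₀.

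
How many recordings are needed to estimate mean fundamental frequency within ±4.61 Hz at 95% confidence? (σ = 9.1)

n = (z*σ/E)² = (1.96×9.1/4.61)² = 15.0 → n = 15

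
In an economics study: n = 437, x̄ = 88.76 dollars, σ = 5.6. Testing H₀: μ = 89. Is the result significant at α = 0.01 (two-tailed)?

z = (88.76 - 89)/(5.6/√437) = -0.896. Since |z| ≤ 2.576, not significant at α = 0.01.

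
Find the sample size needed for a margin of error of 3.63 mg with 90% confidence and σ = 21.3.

n = (z*σ/E)² = (1.645×21.3/3.63)² = 93.2 → n = 94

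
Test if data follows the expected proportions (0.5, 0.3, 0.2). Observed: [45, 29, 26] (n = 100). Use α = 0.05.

Expected: [50.0, 30.0, 20.0]. χ² = 2.333. df = 2, critical = 5.991. Fail to reject H₀.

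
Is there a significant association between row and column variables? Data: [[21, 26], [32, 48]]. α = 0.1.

χ² = 0.267. df = 1, critical = 2.706. Fail to reject H₀. No evidence of dependence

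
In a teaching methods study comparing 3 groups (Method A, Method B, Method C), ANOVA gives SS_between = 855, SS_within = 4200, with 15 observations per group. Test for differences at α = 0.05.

df_between = 2, df_within = 42. F = MS_between/MS_within = 427.5/100.0 = 4.275. F_crit ≈ 3.22. Reject H₀. At least one mean differs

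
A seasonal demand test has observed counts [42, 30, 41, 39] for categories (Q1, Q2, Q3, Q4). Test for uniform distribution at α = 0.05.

Expected = 38 each. χ² = Σ(O-E)²/E = 2.368. df = 3, critical value = 7.815. Fail to reject H₀.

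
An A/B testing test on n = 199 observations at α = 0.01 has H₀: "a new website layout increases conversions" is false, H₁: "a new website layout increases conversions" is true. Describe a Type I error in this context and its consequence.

Type I error: rejecting H₀ when it is true — concluding that a new website layout increases conversions when in fact it is not. Consequence: rolling out a layout that doesn't actually help — wasted engineering effort.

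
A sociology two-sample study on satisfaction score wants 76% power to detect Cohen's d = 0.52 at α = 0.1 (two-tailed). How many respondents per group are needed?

z_{α/2} = 1.645, z_β = Φ⁻¹(0.76) = 0.706. For medium effect (d = 0.52): n per group = 2(z_{α/2} + z_β)²/d² = 2(1.645 + 0.706)²/0.52² = 40.9 → 41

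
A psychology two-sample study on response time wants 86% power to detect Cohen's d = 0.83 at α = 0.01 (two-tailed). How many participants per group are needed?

z_{α/2} = 2.576, z_β = Φ⁻¹(0.86) = 1.08. For large effect (d = 0.83): n per group = 2(z_{α/2} + z_β)²/d² = 2(2.576 + 1.08)²/0.83² = 38.8 → 39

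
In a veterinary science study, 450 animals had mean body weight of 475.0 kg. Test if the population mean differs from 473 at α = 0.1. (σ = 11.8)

z = (x̄ - μ₀)/(σ/√n) = (475.0 - 473)/(11.8/√450) = 3.595. Critical value: ±1.645. Since |3.595| > 1.645, Reject H₀.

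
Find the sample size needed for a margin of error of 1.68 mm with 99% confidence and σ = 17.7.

n = (z*σ/E)² = (2.576×17.7/1.68)² = 736.6 → n = 737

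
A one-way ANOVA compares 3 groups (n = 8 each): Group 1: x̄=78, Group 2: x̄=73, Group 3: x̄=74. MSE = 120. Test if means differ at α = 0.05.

Grand mean = 75.0. SS_between = 112.0, MS_between = 56.0. F = 0.467, F_crit ≈ 3.467. Fail to reject H₀.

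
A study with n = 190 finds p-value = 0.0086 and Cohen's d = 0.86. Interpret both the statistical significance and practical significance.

Statistically significant (p = 0.0086 < 0.05). Cohen's d = 0.86 indicates a large effect size. Both statistical and practical significance should be considered.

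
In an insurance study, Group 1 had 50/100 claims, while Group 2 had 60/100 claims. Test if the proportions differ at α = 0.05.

p̂₁ = 0.5, p̂₂ = 0.6, pooled p̂ = 0.55. z = -1.421. Critical: ±1.96. Fail to reject H₀.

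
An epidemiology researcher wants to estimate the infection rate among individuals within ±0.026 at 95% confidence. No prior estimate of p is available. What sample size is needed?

Conservative approach: use p = 0.5 (maximizes p(1-p) = 0.25). n = z²(0.25)/E² = 1.96²×0.25/0.026² = 1420.7 → n = 1421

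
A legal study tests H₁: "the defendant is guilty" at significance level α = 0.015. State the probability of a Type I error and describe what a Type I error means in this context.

P(Type I error) = α = 0.015. A Type I error is rejecting H₀ when H₀ is actually true (false positive) — here, concluding that the defendant is guilty when in fact this is not the case. Consequence: convicting an innocent person.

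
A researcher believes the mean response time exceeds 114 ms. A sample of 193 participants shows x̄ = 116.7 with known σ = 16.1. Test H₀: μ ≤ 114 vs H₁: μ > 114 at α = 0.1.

z = 2.33. Critical value: 1.28. Reject H₀.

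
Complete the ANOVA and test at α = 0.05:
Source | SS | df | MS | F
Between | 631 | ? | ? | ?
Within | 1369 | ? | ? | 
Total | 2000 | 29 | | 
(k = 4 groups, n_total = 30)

df_between = 3, df_within = 26. MS_between = 210.33, MS_within = 52.65. F = 3.995, F_crit ≈ 2.975. Reject H₀.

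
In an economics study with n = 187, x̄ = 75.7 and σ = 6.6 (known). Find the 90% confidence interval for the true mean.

CI = x̄ ± z*(σ/√n) = 75.7 ± 1.645(6.6/√187) = 75.7 ± 0.79 = (74.91, 76.49)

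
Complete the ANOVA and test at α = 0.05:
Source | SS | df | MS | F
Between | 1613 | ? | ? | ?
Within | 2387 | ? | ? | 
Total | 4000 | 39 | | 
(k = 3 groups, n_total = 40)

df_between = 2, df_within = 37. MS_between = 806.5, MS_within = 64.51. F = 12.501, F_crit ≈ 3.252. Reject H₀.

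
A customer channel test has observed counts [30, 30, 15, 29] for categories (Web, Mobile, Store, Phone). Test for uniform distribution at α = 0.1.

Expected = 26 each. χ² = Σ(O-E)²/E = 6.231. df = 3, critical value = 6.251. Fail to reject H₀.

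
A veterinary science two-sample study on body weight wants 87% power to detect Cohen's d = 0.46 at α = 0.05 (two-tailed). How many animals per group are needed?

z_{α/2} = 1.96, z_β = Φ⁻¹(0.87) = 1.126. For small effect (d = 0.46): n per group = 2(z_{α/2} + z_β)²/d² = 2(1.96 + 1.126)²/0.46² = 90.01 → 91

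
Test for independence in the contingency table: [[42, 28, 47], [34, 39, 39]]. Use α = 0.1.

χ² = 3.285. df = 2, critical = 4.605. Fail to reject H₀. No evidence of dependence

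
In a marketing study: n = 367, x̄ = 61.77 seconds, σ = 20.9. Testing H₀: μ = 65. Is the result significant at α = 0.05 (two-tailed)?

z = (61.77 - 65)/(20.9/√367) = -2.961. Since |z| > 1.96, significant at α = 0.05.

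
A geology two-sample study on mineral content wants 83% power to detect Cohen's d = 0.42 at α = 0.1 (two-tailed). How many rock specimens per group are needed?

z_{α/2} = 1.645, z_β = Φ⁻¹(0.83) = 0.954. For small effect (d = 0.42): n per group = 2(z_{α/2} + z_β)²/d² = 2(1.645 + 0.954)²/0.42² = 76.6 → 77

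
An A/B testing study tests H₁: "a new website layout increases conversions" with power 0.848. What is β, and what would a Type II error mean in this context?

β = 1 - power = 1 - 0.848 = 0.152. A Type II error is failing to reject H₀ when H₀ is false (false negative) — here, failing to conclude that a new website layout increases conversions when in fact it is true. Consequence: discarding a layout that would have improved conversions — lost revenue.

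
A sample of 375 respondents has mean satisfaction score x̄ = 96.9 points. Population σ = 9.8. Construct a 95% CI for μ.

CI = x̄ ± z*(σ/√n) = 96.9 ± 1.96(9.8/√375) = 96.9 ± 0.99 = (95.91, 97.89)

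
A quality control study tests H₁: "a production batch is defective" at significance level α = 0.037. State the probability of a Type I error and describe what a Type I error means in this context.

P(Type I error) = α = 0.037. A Type I error is rejecting H₀ when H₀ is actually true (false positive) — here, concluding that a production batch is defective when in fact this is not the case. Consequence: scrapping a good batch — wasted material and cost for no reason.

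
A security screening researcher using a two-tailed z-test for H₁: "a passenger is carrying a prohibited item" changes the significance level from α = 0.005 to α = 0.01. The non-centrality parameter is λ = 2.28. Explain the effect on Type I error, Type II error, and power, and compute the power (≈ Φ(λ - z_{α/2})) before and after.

Increasing α from 0.005 to 0.01:
• Type I error rate increases (α is the Type I rate by definition).
• Critical value moves from z_{α/2} = 2.807 to 2.576, so power = Φ(λ - z_{α/2}) goes from Φ(2.28 - 2.807) = 0.299 to Φ(2.28 - 2.576) = 0.384.
• Type II error rate β = 1 - power therefore decreases (0.701 → 0.616).
Appropriate when false negatives are costly — here, letting a prohibited item through — security breach.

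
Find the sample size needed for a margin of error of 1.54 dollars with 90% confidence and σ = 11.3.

n = (z*σ/E)² = (1.645×11.3/1.54)² = 145.7 → n = 146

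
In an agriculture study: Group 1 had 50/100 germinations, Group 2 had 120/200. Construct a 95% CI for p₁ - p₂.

p̂₁ = 0.5, p̂₂ = 0.6. Difference = -0.1. CI = (-0.219, 0.019)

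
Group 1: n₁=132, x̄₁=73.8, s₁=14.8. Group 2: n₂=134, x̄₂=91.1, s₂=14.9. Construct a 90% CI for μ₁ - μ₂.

Difference = -17.3. SE = √(14.8²/132 + 14.9²/134) = 1.821. CI = (-20.3, -14.3)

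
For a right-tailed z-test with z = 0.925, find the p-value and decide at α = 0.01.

p = P(Z > 0.925) = 1 - Φ(0.925) ≈ 0.1775. Since p ≥ 0.01, fail to reject H₀ (not significant) at α = 0.01.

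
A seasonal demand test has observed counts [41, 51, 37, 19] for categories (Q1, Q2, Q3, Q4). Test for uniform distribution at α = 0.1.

Expected = 37 each. χ² = Σ(O-E)²/E = 14.486. df = 3, critical value = 6.251. Reject H₀.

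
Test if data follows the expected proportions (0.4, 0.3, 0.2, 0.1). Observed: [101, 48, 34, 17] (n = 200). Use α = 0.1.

Expected: [80.0, 60.0, 40.0, 20.0]. χ² = 9.262. df = 3, critical = 6.251. Reject H₀.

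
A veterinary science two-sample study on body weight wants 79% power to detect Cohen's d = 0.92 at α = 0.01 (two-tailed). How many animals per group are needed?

z_{α/2} = 2.576, z_β = Φ⁻¹(0.79) = 0.806. For large effect (d = 0.92): n per group = 2(z_{α/2} + z_β)²/d² = 2(2.576 + 0.806)²/0.92² = 27.03 → 28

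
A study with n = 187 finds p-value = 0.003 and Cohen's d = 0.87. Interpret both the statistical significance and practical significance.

Statistically significant (p = 0.003 < 0.05). Cohen's d = 0.87 indicates a large effect size. Both statistical and practical significance should be considered.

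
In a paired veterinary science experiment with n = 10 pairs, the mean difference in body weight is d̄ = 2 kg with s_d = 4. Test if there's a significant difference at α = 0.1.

t = d̄/(s_d/√n) = 2/(4/√10) = 1.581. df = 9, critical t = ±1.833. Fail to reject H₀.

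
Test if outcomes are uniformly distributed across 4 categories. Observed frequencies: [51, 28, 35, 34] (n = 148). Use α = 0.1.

Expected = 37 each. χ² = Σ(O-E)²/E = 7.838. df = 3, critical value = 6.251. Reject H₀.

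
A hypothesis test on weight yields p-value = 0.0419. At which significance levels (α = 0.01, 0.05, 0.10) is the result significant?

p = 0.0419. Significant at: α = 0.05, 0.1.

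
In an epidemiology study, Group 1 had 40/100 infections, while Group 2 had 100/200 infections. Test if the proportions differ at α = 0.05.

p̂₁ = 0.4, p̂₂ = 0.5, pooled p̂ = 0.467. z = -1.637. Critical: ±1.96. Fail to reject H₀.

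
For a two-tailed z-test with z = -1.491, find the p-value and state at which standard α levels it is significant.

p = 2·P(Z > |-1.491|) = 2·(1 - Φ(1.491)) ≈ 0.136. Not significant at any standard level.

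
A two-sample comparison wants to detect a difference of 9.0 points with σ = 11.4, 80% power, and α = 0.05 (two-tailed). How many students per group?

n per group = 2(z_α/2 + z_β)²σ²/d² = 2×(1.96 + 0.84)²×11.4²/9.0² = 25.2 → n = 26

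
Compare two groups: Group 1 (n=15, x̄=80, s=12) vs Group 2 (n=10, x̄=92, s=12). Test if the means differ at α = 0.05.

Pooled sp = 12.0. t = -2.449, df = 23. Critical t = ±2.069. Reject H₀.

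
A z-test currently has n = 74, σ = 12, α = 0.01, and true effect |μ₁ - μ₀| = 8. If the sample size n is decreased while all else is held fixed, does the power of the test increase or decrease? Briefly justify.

Power decreases: a smaller n inflates the standard error σ/√n, pulling the sampling distribution under H₁ back toward the critical value.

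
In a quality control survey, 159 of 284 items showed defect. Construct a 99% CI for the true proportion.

p̂ = 0.56. CI = p̂ ± z*√(p̂(1-p̂)/n) = (0.484, 0.636)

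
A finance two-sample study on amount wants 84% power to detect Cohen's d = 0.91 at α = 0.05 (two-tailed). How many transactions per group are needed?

z_{α/2} = 1.96, z_β = Φ⁻¹(0.84) = 0.994. For large effect (d = 0.91): n per group = 2(z_{α/2} + z_β)²/d² = 2(1.96 + 0.994)²/0.91² = 21.1 → 22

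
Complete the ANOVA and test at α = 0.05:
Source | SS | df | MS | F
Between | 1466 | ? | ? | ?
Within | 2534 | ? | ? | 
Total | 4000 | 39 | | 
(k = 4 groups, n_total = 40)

df_between = 3, df_within = 36. MS_between = 488.67, MS_within = 70.39. F = 6.942, F_crit ≈ 2.866. Reject H₀.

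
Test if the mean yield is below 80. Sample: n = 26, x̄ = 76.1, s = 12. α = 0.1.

t = (76.1 - 80)/(12/√26) = -1.657, df = 25. Critical t = -1.316. Reject H₀.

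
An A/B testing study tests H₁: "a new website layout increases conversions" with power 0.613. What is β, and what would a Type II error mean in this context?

β = 1 - power = 1 - 0.613 = 0.387. A Type II error is failing to reject H₀ when H₀ is false (false negative) — here, failing to conclude that a new website layout increases conversions when in fact it is true. Consequence: discarding a layout that would have improved conversions — lost revenue.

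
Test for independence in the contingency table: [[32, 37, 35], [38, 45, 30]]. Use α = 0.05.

χ² = 1.308. df = 2, critical = 5.991. Fail to reject H₀. No evidence of dependence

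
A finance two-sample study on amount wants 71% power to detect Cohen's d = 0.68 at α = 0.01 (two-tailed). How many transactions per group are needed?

z_{α/2} = 2.576, z_β = Φ⁻¹(0.71) = 0.553. For medium effect (d = 0.68): n per group = 2(z_{α/2} + z_β)²/d² = 2(2.576 + 0.553)²/0.68² = 42.3 → 43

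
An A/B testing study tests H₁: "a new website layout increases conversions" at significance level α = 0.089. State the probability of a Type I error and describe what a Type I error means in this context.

P(Type I error) = α = 0.089. A Type I error is rejecting H₀ when H₀ is actually true (false positive) — here, concluding that a new website layout increases conversions when in fact this is not the case. Consequence: rolling out a layout that doesn't actually help — wasted engineering effort.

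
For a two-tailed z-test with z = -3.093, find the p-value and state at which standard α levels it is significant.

p = 2·P(Z > |-3.093|) = 2·(1 - Φ(3.093)) ≈ 0.002. Significant at α = 0.1; Significant at α = 0.05; Significant at α = 0.01.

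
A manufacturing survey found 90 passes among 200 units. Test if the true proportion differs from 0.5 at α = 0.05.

p̂ = 0.45, p₀ = 0.5. z = (p̂ - p₀)/√(p₀(1-p₀)/n) = -1.414. Critical: ±1.96. Fail to reject H₀.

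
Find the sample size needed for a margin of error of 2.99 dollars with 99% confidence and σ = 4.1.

n = (z*σ/E)² = (2.576×4.1/2.99)² = 12.5 → n = 13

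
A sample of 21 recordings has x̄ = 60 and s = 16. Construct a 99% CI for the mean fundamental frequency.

CI = x̄ ± t*(s/√n) = 60 ± 2.845(16/√21) = (50.07, 69.93)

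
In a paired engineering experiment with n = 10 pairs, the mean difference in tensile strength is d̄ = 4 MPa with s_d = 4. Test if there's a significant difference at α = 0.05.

t = d̄/(s_d/√n) = 4/(4/√10) = 3.162. df = 9, critical t = ±2.262. Reject H₀.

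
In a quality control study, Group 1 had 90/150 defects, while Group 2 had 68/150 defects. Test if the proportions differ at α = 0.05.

p̂₁ = 0.6, p̂₂ = 0.453, pooled p̂ = 0.527. z = 2.544. Critical: ±1.96. Reject H₀.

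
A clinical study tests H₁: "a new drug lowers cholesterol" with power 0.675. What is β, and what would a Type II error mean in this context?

β = 1 - power = 1 - 0.675 = 0.325. A Type II error is failing to reject H₀ when H₀ is false (false negative) — here, failing to conclude that a new drug lowers cholesterol when in fact it is true. Consequence: shelving an effective drug — patients miss out on a treatment that would have helped.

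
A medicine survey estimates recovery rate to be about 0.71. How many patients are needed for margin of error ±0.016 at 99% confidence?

n = z²p(1-p)/E² = 2.576²×0.71×0.29/0.016² = 5337.1 → n = 5338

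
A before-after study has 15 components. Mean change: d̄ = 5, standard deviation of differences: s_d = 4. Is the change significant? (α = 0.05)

t = d̄/(s_d/√n) = 5/(4/√15) = 4.841. df = 14, critical t = ±2.145. Reject H₀.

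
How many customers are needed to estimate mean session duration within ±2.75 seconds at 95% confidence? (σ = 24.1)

n = (z*σ/E)² = (1.96×24.1/2.75)² = 295.04 → n = 296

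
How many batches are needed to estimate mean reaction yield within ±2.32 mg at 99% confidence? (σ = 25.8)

n = (z*σ/E)² = (2.576×25.8/2.32)² = 820.6 → n = 821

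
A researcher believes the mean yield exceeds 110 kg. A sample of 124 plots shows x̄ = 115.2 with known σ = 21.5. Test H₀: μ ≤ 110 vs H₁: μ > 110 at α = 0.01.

z = 2.693. Critical value: 2.33. Reject H₀.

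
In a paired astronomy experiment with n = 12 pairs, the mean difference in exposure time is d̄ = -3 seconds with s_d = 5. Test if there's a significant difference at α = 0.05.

t = d̄/(s_d/√n) = -3/(5/√12) = -2.078. df = 11, critical t = ±2.201. Fail to reject H₀.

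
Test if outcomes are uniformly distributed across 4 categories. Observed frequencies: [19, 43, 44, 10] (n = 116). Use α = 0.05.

Expected = 29 each. χ² = Σ(O-E)²/E = 30.414. df = 3, critical value = 7.815. Reject H₀.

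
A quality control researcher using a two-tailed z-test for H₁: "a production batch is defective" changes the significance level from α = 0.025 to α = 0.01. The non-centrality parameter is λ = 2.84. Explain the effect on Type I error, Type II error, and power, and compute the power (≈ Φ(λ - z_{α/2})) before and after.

Decreasing α from 0.025 to 0.01:
• Type I error rate decreases (α is the Type I rate by definition).
• Critical value moves from z_{α/2} = 2.241 to 2.576, so power = Φ(λ - z_{α/2}) goes from Φ(2.84 - 2.241) = 0.725 to Φ(2.84 - 2.576) = 0.604.
• Type II error rate β = 1 - power therefore increases (0.275 → 0.396).
Appropriate when false positives are costly — here, scrapping a good batch — wasted material and cost for no reason.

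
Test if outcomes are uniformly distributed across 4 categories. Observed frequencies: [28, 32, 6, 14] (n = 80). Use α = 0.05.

Expected = 20 each. χ² = Σ(O-E)²/E = 22.0. df = 3, critical value = 7.815. Reject H₀.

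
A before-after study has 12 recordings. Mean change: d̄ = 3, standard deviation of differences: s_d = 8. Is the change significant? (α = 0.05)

t = d̄/(s_d/√n) = 3/(8/√12) = 1.299. df = 11, critical t = ±2.201. Fail to reject H₀.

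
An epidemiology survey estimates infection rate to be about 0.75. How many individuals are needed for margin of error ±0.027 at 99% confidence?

n = z²p(1-p)/E² = 2.576²×0.75×0.25/0.027² = 1706.7 → n = 1707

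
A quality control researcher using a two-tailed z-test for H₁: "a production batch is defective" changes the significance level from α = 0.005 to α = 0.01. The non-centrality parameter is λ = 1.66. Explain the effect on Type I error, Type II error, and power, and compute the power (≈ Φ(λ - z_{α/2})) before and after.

Increasing α from 0.005 to 0.01:
• Type I error rate increases (α is the Type I rate by definition).
• Critical value moves from z_{α/2} = 2.807 to 2.576, so power = Φ(λ - z_{α/2}) goes from Φ(1.66 - 2.807) = 0.126 to Φ(1.66 - 2.576) = 0.18.
• Type II error rate β = 1 - power therefore decreases (0.874 → 0.82).
Appropriate when false negatives are costly — here, shipping a defective batch — faulty products reach customers.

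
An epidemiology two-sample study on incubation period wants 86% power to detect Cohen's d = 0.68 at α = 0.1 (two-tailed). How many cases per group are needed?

z_{α/2} = 1.645, z_β = Φ⁻¹(0.86) = 1.08. For medium effect (d = 0.68): n per group = 2(z_{α/2} + z_β)²/d² = 2(1.645 + 1.08)²/0.68² = 32.1 → 33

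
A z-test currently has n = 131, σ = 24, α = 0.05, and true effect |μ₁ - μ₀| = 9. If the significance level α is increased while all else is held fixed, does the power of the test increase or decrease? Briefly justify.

Power increases: a larger α lowers the critical value, so more of the H₁ sampling distribution falls in the rejection region.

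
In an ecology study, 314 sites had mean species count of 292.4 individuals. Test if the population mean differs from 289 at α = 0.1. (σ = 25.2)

z = (x̄ - μ₀)/(σ/√n) = (292.4 - 289)/(25.2/√314) = 2.391. Critical value: ±1.645. Since |2.391| > 1.645, Reject H₀.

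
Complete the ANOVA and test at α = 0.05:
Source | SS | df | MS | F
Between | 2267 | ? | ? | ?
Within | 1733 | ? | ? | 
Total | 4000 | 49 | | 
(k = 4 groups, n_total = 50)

df_between = 3, df_within = 46. MS_between = 755.67, MS_within = 37.67. F = 20.058, F_crit ≈ 2.807. Reject H₀.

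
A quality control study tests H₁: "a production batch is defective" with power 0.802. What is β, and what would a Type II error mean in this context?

β = 1 - power = 1 - 0.802 = 0.198. A Type II error is failing to reject H₀ when H₀ is false (false negative) — here, failing to conclude that a production batch is defective when in fact it is true. Consequence: shipping a defective batch — faulty products reach customers.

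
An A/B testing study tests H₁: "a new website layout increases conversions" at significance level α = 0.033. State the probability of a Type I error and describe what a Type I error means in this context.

P(Type I error) = α = 0.033. A Type I error is rejecting H₀ when H₀ is actually true (false positive) — here, concluding that a new website layout increases conversions when in fact this is not the case. Consequence: rolling out a layout that doesn't actually help — wasted engineering effort.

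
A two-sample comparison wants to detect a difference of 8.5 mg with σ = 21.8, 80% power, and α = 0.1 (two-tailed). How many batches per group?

n per group = 2(z_α/2 + z_β)²σ²/d² = 2×(1.645 + 0.84)²×21.8²/8.5² = 81.2 → n = 82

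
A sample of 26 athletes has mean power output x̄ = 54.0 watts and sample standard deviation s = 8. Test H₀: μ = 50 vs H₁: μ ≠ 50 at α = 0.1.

t = (x̄ - μ₀)/(s/√n) = (54.0 - 50)/(8/√26) = 2.55. df = 25, critical t = ±1.708. Reject H₀.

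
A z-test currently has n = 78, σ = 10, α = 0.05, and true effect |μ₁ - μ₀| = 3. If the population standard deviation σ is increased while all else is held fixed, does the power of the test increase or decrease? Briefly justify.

Power decreases: a larger σ inflates the standard error σ/√n, pulling the sampling distribution under H₁ back toward the critical value.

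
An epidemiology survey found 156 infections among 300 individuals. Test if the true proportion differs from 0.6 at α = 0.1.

p̂ = 0.52, p₀ = 0.6. z = (p̂ - p₀)/√(p₀(1-p₀)/n) = -2.828. Critical: ±1.645. Reject H₀.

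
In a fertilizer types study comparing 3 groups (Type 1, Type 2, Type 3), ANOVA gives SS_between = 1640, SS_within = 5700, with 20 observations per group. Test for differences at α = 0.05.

df_between = 2, df_within = 57. F = MS_between/MS_within = 820.0/100.0 = 8.2. F_crit ≈ 3.159. Reject H₀. At least one mean differs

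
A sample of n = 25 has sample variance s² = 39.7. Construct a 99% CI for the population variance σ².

df = 24. χ²_{0.005} = 45.559, χ²_{0.995} = 9.886. CI for σ² = ((n-1)s²/χ²_{α/2}, (n-1)s²/χ²_{1-α/2}) = (24·39.7/45.559, 24·39.7/9.886) = (20.91, 96.38)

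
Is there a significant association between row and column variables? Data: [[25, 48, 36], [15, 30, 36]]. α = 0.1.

χ² = 2.584. df = 2, critical = 4.605. Fail to reject H₀. No evidence of dependence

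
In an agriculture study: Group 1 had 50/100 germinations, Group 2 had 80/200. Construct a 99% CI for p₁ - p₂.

p̂₁ = 0.5, p̂₂ = 0.4. Difference = 0.1. CI = (-0.057, 0.257)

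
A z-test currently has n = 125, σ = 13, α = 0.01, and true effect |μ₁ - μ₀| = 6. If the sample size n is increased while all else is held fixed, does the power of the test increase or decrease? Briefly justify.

Power increases: a larger n shrinks the standard error σ/√n, moving the sampling distribution under H₁ further from the critical value.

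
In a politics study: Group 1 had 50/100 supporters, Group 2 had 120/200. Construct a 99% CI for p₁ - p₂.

p̂₁ = 0.5, p̂₂ = 0.6. Difference = -0.1. CI = (-0.257, 0.057)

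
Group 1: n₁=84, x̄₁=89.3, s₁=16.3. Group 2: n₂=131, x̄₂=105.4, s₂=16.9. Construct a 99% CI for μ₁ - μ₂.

Difference = -16.1. SE = √(16.3²/84 + 16.9²/131) = 2.312. CI = (-22.05, -10.15)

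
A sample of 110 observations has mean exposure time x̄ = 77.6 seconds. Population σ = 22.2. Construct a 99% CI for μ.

CI = x̄ ± z*(σ/√n) = 77.6 ± 2.576(22.2/√110) = 77.6 ± 5.45 = (72.15, 83.05)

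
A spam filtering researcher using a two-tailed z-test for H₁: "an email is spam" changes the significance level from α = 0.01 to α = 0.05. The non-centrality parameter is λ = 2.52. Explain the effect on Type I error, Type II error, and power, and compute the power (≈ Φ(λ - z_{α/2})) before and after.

Increasing α from 0.01 to 0.05:
• Type I error rate increases (α is the Type I rate by definition).
• Critical value moves from z_{α/2} = 2.576 to 1.96, so power = Φ(λ - z_{α/2}) goes from Φ(2.52 - 2.576) = 0.478 to Φ(2.52 - 1.96) = 0.712.
• Type II error rate β = 1 - power therefore decreases (0.522 → 0.288).
Appropriate when false negatives are costly — here, a spam email lands in the inbox.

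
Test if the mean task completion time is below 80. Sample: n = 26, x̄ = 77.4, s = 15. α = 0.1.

t = (77.4 - 80)/(15/√26) = -0.884, df = 25. Critical t = -1.316. Fail to reject H₀.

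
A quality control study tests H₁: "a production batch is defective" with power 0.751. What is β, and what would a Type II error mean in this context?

β = 1 - power = 1 - 0.751 = 0.249. A Type II error is failing to reject H₀ when H₀ is false (false negative) — here, failing to conclude that a production batch is defective when in fact it is true. Consequence: shipping a defective batch — faulty products reach customers.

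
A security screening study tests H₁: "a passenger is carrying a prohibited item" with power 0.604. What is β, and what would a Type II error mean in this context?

β = 1 - power = 1 - 0.604 = 0.396. A Type II error is failing to reject H₀ when H₀ is false (false negative) — here, failing to conclude that a passenger is carrying a prohibited item when in fact it is true. Consequence: letting a prohibited item through — security breach.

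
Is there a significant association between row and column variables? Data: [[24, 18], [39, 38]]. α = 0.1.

χ² = 0.46. df = 1, critical = 2.706. Fail to reject H₀. No evidence of dependence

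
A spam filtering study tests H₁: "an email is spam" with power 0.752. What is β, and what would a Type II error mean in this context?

β = 1 - power = 1 - 0.752 = 0.248. A Type II error is failing to reject H₀ when H₀ is false (false negative) — here, failing to conclude that an email is spam when in fact it is true. Consequence: a spam email lands in the inbox.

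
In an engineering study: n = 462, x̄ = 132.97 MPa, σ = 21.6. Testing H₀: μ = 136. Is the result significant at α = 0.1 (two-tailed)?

z = (132.97 - 136)/(21.6/√462) = -3.015. Since |z| > 1.645, significant at α = 0.1.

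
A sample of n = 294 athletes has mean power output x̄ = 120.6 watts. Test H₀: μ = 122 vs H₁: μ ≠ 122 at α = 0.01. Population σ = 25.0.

z = (x̄ - μ₀)/(σ/√n) = (120.6 - 122)/(25.0/√294) = -0.96. Critical value: ±2.576. Since |-0.96| ≤ 2.576, Fail to reject H₀.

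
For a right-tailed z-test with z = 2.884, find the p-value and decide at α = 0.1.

p = P(Z > 2.884) = 1 - Φ(2.884) ≈ 0.002. Since p < 0.1, reject H₀ (significant) at α = 0.1.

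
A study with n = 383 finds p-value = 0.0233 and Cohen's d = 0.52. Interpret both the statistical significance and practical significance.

Statistically significant (p = 0.0233 < 0.05). Cohen's d = 0.52 indicates a medium effect size. Both statistical and practical significance should be considered.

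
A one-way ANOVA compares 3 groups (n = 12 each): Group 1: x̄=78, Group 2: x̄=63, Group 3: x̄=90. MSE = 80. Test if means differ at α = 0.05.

Grand mean = 77.0. SS_between = 4392.0, MS_between = 2196.0. F = 27.45, F_crit ≈ 3.285. Reject H₀.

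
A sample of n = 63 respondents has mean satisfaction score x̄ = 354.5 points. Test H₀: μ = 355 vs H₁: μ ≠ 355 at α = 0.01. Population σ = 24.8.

z = (x̄ - μ₀)/(σ/√n) = (354.5 - 355)/(24.8/√63) = -0.16. Critical value: ±2.576. Since |-0.16| ≤ 2.576, Fail to reject H₀.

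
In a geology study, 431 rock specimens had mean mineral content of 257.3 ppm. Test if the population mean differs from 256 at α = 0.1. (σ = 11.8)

z = (x̄ - μ₀)/(σ/√n) = (257.3 - 256)/(11.8/√431) = 2.287. Critical value: ±1.645. Since |2.287| > 1.645, Reject H₀.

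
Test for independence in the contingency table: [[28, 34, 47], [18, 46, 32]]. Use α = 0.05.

χ² = 6.022. df = 2, critical = 5.991. Reject H₀. Variables are dependent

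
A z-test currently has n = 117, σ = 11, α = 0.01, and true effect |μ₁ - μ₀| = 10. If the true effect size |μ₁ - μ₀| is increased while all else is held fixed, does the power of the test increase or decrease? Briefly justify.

Power increases: a larger true effect increases the non-centrality λ = |μ₁ - μ₀|/(σ/√n).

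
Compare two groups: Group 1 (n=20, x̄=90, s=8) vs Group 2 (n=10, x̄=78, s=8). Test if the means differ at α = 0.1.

Pooled sp = 8.0. t = 3.873, df = 28. Critical t = ±1.701. Reject H₀.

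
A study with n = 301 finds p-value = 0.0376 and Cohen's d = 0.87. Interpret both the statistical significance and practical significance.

Statistically significant (p = 0.0376 < 0.05). Cohen's d = 0.87 indicates a large effect size. Both statistical and practical significance should be considered.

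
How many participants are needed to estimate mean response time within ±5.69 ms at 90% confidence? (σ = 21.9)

n = (z*σ/E)² = (1.645×21.9/5.69)² = 40.1 → n = 41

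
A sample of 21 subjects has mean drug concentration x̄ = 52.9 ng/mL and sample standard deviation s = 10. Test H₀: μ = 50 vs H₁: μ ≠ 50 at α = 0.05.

t = (x̄ - μ₀)/(s/√n) = (52.9 - 50)/(10/√21) = 1.329. df = 20, critical t = ±2.086. Fail to reject H₀.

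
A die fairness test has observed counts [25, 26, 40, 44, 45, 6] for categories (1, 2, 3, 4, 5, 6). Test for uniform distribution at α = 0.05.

Expected = 31 each. χ² = Σ(O-E)²/E = 36.516. df = 5, critical value = 11.07. Reject H₀.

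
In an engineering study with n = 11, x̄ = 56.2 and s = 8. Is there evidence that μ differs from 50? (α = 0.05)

t = (x̄ - μ₀)/(s/√n) = (56.2 - 50)/(8/√11) = 2.57. df = 10, critical t = ±2.228. Reject H₀.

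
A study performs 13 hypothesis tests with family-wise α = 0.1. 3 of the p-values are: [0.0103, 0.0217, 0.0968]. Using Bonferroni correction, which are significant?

Bonferroni α = 0.1/13 = 0.00769. None of the given p-values are significant.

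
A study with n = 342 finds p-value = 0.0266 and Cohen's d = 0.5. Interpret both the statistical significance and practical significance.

Statistically significant (p = 0.0266 < 0.05). Cohen's d = 0.5 indicates a medium effect size. Both statistical and practical significance should be considered.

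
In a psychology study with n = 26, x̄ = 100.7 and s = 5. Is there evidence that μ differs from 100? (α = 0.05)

t = (x̄ - μ₀)/(s/√n) = (100.7 - 100)/(5/√26) = 0.714. df = 25, critical t = ±2.06. Fail to reject H₀.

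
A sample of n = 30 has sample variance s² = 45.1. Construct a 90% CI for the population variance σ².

df = 29. χ²_{0.05} = 42.557, χ²_{0.95} = 17.708. CI for σ² = ((n-1)s²/χ²_{α/2}, (n-1)s²/χ²_{1-α/2}) = (29·45.1/42.557, 29·45.1/17.708) = (30.73, 73.86)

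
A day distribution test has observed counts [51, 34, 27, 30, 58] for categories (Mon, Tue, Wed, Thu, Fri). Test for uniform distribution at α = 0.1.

Expected = 40 each. χ² = Σ(O-E)²/E = 18.75. df = 4, critical value = 7.779. Reject H₀.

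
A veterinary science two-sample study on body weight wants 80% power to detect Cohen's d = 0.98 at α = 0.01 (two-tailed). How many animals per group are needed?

z_{α/2} = 2.576, z_β = Φ⁻¹(0.8) = 0.842. For large effect (d = 0.98): n per group = 2(z_{α/2} + z_β)²/d² = 2(2.576 + 0.842)²/0.98² = 24.3 → 25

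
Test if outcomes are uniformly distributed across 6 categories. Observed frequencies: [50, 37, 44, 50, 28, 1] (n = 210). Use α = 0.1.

Expected = 35 each. χ² = Σ(O-E)²/E = 49.714. df = 5, critical value = 9.236. Reject H₀.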